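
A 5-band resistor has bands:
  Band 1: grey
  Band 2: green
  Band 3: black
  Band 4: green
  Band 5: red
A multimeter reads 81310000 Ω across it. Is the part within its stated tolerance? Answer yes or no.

no

Grey → 8 (first significant figure)
Green → 5 (second significant figure)
Black → 0 (third significant figure)
Green → ×10^5 multiplier
Red → ±2% tolerance
850 × 100000 = 85000000 Ω
Allowed range: 83300000 Ω to 86700000 Ω.
81310000 Ω lies outside that range.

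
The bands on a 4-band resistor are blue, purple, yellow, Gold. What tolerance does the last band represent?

±5%

The last band, gold, is the tolerance band.
Gold corresponds to ±5%.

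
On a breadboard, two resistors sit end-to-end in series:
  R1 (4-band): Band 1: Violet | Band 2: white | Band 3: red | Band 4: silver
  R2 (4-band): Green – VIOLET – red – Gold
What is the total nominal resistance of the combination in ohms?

13600 Ω

R1: violet, white → 79; red ×10^2 → 7900 Ω.
R2: green, violet → 57; red ×10^2 → 5700 Ω.
Series: 7900 + 5700 = 13600 Ω.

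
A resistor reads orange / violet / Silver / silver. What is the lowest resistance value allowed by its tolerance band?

Orange → 3 (first significant figure)
Violet → 7 (second significant figure)
Silver → ×0.01 multiplier
Silver → ±10% tolerance
37 × 0.01 = 0.37 Ω
Lowest = 0.37 × (1 − 10/100) = 0.333 Ω.

0.333 Ω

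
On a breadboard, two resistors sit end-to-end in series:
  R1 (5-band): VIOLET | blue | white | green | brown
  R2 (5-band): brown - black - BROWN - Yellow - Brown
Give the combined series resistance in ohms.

R1: violet, blue, white → 769; green ×10^5 → 76900000 Ω.
R2: brown, black, brown → 101; yellow ×10^4 → 1010000 Ω.
Series: 76900000 + 1010000 = 77910000 Ω.

77910000 Ω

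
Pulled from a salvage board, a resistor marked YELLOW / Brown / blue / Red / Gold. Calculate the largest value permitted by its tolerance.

43680 Ω

Yellow → 4 (first significant figure)
Brown → 1 (second significant figure)
Blue → 6 (third significant figure)
Red → ×10^2 multiplier
Gold → ±5% tolerance
416 × 100 = 41600 Ω
Largest = 41600 × (1 + 5/100) = 43680 Ω.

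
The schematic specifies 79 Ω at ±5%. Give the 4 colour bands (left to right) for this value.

79 Ω = 79 × 10^0.
7 → violet
9 → white
Multiplier 10^0 → black.
±5% tolerance → gold.

violet, white, black, gold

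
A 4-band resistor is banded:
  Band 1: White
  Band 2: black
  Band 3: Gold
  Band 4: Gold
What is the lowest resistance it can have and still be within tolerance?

White → 9 (first significant figure)
Black → 0 (second significant figure)
Gold → ×0.1 multiplier
Gold → ±5% tolerance
90 × 0.1 = 9 Ω
Lowest = 9 × (1 − 5/100) = 8.55 Ω.

8.55 Ω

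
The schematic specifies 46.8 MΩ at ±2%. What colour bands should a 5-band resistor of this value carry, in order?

46800000 Ω = 468 × 10^5.
4 → yellow
6 → blue
8 → grey
Multiplier 10^5 → green.
±2% tolerance → red.

yellow, blue, grey, green, red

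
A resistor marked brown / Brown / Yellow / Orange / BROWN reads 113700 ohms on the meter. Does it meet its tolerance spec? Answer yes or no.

yes

Brown → 1 (first significant figure)
Brown → 1 (second significant figure)
Yellow → 4 (third significant figure)
Orange → ×10^3 multiplier
Brown → ±1% tolerance
114 × 1000 = 114000 Ω
Allowed range: 112860 Ω to 115140 Ω.
113700 ohms lies inside that range.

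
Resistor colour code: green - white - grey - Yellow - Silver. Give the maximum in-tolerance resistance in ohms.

6578000 Ω

Green → 5 (first significant figure)
White → 9 (second significant figure)
Grey → 8 (third significant figure)
Yellow → ×10^4 multiplier
Silver → ±10% tolerance
598 × 10000 = 5980000 Ω
Maximum = 5980000 × (1 + 10/100) = 6578000 Ω.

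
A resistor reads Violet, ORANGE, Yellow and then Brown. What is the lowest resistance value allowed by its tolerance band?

722700 Ω

Violet → 7 (first significant figure)
Orange → 3 (second significant figure)
Yellow → ×10^4 multiplier
Brown → ±1% tolerance
73 × 10000 = 730000 Ω
Lowest = 730000 × (1 − 1/100) = 722700 Ω.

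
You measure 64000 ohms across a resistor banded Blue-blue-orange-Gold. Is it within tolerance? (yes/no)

yes

Blue → 6 (first significant figure)
Blue → 6 (second significant figure)
Orange → ×10^3 multiplier
Gold → ±5% tolerance
66 × 1000 = 66000 Ω
Allowed range: 62700 Ω to 69300 Ω.
64000 ohms lies inside that range.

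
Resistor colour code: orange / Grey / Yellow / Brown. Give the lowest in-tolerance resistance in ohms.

376200 Ω

Orange → 3 (first significant figure)
Grey → 8 (second significant figure)
Yellow → ×10^4 multiplier
Brown → ±1% tolerance
38 × 10000 = 380000 Ω
Lowest = 380000 × (1 − 1/100) = 376200 Ω.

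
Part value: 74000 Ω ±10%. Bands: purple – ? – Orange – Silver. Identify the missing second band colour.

yellow

74000 Ω = 74 × 10^3.
The second band gives digit 4 of the significand, and 4 is yellow.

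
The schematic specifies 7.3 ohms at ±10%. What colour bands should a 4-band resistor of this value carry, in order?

7.3 Ω = 73 × 10^-1.
7 → violet
3 → orange
Multiplier 10^-1 → gold.
±10% tolerance → silver.

violet, orange, gold, silver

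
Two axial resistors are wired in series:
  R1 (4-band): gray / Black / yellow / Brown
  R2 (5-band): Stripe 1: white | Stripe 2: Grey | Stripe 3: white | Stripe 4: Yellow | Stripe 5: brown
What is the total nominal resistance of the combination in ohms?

10690000 Ω

R1: grey, black → 80; yellow ×10^4 → 800000 Ω.
R2: white, grey, white → 989; yellow ×10^4 → 9890000 Ω.
Series: 800000 + 9890000 = 10690000 Ω.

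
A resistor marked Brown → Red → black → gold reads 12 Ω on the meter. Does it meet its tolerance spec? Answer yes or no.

yes

Brown → 1 (first significant figure)
Red → 2 (second significant figure)
Black → ×1 multiplier
Gold → ±5% tolerance
12 × 1 = 12 Ω
Allowed range: 11.4 Ω to 12.6 Ω.
12 Ω lies inside that range.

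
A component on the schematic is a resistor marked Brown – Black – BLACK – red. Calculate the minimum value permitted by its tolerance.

Brown → 1 (first significant figure)
Black → 0 (second significant figure)
Black → ×1 multiplier
Red → ±2% tolerance
10 × 1 = 10 Ω
Minimum = 10 × (1 − 2/100) = 9.8 Ω.

9.8 Ω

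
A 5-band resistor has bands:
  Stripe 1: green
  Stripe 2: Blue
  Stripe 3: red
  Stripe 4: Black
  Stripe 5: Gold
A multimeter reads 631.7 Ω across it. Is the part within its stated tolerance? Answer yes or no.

Green → 5 (first significant figure)
Blue → 6 (second significant figure)
Red → 2 (third significant figure)
Black → ×1 multiplier
Gold → ±5% tolerance
562 × 1 = 562 Ω
Allowed range: 533.9 Ω to 590.1 Ω.
631.7 Ω lies outside that range.

no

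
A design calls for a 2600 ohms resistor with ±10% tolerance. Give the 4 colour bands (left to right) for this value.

2600 Ω = 26 × 10^2.
2 → red
6 → blue
Multiplier 10^2 → red.
±10% tolerance → silver.

red, blue, red, silver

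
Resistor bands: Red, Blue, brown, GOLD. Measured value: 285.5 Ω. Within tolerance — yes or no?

Red → 2 (first significant figure)
Blue → 6 (second significant figure)
Brown → ×10 multiplier
Gold → ±5% tolerance
26 × 10 = 260 Ω
Allowed range: 247 Ω to 273 Ω.
285.5 Ω lies outside that range.

no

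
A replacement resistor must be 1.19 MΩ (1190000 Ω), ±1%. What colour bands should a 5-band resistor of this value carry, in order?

brown, brown, white, yellow, brown

1190000 Ω = 119 × 10^4.
1 → brown
1 → brown
9 → white
Multiplier 10^4 → yellow.
±1% tolerance → brown.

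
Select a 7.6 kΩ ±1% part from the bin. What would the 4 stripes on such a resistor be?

violet, blue, red, brown

7600 Ω = 76 × 10^2.
7 → violet
6 → blue
Multiplier 10^2 → red.
±1% tolerance → brown.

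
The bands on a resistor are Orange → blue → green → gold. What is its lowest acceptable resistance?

3420000 Ω

Orange → 3 (first significant figure)
Blue → 6 (second significant figure)
Green → ×10^5 multiplier
Gold → ±5% tolerance
36 × 100000 = 3600000 Ω
Lowest = 3600000 × (1 − 5/100) = 3420000 Ω.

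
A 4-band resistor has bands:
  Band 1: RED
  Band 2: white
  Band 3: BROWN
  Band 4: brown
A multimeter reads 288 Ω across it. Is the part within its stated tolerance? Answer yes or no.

yes

Red → 2 (first significant figure)
White → 9 (second significant figure)
Brown → ×10 multiplier
Brown → ±1% tolerance
29 × 10 = 290 Ω
Allowed range: 287.1 Ω to 292.9 Ω.
288 Ω lies inside that range.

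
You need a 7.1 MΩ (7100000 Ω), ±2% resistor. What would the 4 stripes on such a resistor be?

7100000 Ω = 71 × 10^5.
7 → violet
1 → brown
Multiplier 10^5 → green.
±2% tolerance → red.

violet, brown, green, red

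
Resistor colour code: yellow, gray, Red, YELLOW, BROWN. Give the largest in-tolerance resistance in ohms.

Yellow → 4 (first significant figure)
Grey → 8 (second significant figure)
Red → 2 (third significant figure)
Yellow → ×10^4 multiplier
Brown → ±1% tolerance
482 × 10000 = 4820000 Ω
Largest = 4820000 × (1 + 1/100) = 4868200 Ω.

4868200 Ω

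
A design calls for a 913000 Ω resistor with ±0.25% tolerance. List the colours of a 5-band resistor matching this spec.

white, brown, orange, orange, blue

913000 Ω = 913 × 10^3.
9 → white
1 → brown
3 → orange
Multiplier 10^3 → orange.
±0.25% tolerance → blue.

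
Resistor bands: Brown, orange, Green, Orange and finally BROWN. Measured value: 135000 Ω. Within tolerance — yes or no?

Brown → 1 (first significant figure)
Orange → 3 (second significant figure)
Green → 5 (third significant figure)
Orange → ×10^3 multiplier
Brown → ±1% tolerance
135 × 1000 = 135000 Ω
Allowed range: 133650 Ω to 136350 Ω.
135000 Ω lies inside that range.

yes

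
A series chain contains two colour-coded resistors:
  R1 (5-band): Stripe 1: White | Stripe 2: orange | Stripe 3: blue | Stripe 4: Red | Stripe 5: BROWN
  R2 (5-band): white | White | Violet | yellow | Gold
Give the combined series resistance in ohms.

10063600 Ω

R1: white, orange, blue → 936; red ×10^2 → 93600 Ω.
R2: white, white, violet → 997; yellow ×10^4 → 9970000 Ω.
Series: 93600 + 9970000 = 10063600 Ω.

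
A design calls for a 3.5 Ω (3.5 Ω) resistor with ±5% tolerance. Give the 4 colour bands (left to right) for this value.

orange, green, gold, gold

3.5 Ω = 35 × 10^-1.
3 → orange
5 → green
Multiplier 10^-1 → gold.
±5% tolerance → gold.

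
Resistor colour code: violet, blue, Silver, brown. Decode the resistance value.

Violet → 7 (first significant figure)
Blue → 6 (second significant figure)
Silver → ×0.01 multiplier
76 × 0.01 = 0.76 Ω

0.76 Ω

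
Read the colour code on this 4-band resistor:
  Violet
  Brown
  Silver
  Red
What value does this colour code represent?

Violet → 7 (first significant figure)
Brown → 1 (second significant figure)
Silver → ×0.01 multiplier
71 × 0.01 = 0.71 Ω

0.71 Ω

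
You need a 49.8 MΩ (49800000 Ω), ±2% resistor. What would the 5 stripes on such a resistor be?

49800000 Ω = 498 × 10^5.
4 → yellow
9 → white
8 → grey
Multiplier 10^5 → green.
±2% tolerance → red.

yellow, white, grey, green, red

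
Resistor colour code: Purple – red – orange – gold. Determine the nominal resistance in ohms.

Violet → 7 (first significant figure)
Red → 2 (second significant figure)
Orange → ×10^3 multiplier
72 × 1000 = 72000 Ω

72000 Ω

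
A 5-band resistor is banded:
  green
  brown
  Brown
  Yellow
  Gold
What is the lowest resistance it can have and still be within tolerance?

Green → 5 (first significant figure)
Brown → 1 (second significant figure)
Brown → 1 (third significant figure)
Yellow → ×10^4 multiplier
Gold → ±5% tolerance
511 × 10000 = 5110000 Ω
Lowest = 5110000 × (1 − 5/100) = 4854500 Ω.

4854500 Ω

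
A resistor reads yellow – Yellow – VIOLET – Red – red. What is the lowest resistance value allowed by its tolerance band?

Yellow → 4 (first significant figure)
Yellow → 4 (second significant figure)
Violet → 7 (third significant figure)
Red → ×10^2 multiplier
Red → ±2% tolerance
447 × 100 = 44700 Ω
Lowest = 44700 × (1 − 2/100) = 43806 Ω.

43806 Ω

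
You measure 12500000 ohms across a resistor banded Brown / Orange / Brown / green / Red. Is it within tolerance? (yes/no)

Brown → 1 (first significant figure)
Orange → 3 (second significant figure)
Brown → 1 (third significant figure)
Green → ×10^5 multiplier
Red → ±2% tolerance
131 × 100000 = 13100000 Ω
Allowed range: 12838000 Ω to 13362000 Ω.
12500000 ohms lies outside that range.

no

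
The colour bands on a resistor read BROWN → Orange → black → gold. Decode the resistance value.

13 Ω

Brown → 1 (first significant figure)
Orange → 3 (second significant figure)
Black → ×1 multiplier
13 × 1 = 13 Ω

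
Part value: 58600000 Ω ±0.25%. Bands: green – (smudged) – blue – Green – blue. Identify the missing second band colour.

grey

58600000 Ω = 586 × 10^5.
The second band gives digit 8 of the significand, and 8 is grey.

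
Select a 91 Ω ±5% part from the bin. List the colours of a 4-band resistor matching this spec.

91 Ω = 91 × 10^0.
9 → white
1 → brown
Multiplier 10^0 → black.
±5% tolerance → gold.

white, brown, black, gold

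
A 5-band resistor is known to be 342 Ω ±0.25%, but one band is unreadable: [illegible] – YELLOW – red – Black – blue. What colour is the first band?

orange

342 Ω = 342 × 10^0.
The first band gives digit 3 of the significand, and 3 is orange.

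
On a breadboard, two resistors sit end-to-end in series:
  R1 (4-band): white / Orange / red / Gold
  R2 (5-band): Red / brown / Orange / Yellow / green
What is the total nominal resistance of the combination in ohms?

R1: white, orange → 93; red ×10^2 → 9300 Ω.
R2: red, brown, orange → 213; yellow ×10^4 → 2130000 Ω.
Series: 9300 + 2130000 = 2139300 Ω.

2139300 Ω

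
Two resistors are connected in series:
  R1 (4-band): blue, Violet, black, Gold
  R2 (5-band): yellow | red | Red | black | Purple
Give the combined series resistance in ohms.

R1: blue, violet → 67; black ×1 → 67 Ω.
R2: yellow, red, red → 422; black ×1 → 422 Ω.
Series: 67 + 422 = 489 Ω.

489 Ω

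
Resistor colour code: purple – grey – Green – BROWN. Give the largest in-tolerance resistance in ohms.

7878000 Ω

Violet → 7 (first significant figure)
Grey → 8 (second significant figure)
Green → ×10^5 multiplier
Brown → ±1% tolerance
78 × 100000 = 7800000 Ω
Largest = 7800000 × (1 + 1/100) = 7878000 Ω.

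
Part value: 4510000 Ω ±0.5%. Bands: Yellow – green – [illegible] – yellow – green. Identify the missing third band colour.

brown

4510000 Ω = 451 × 10^4.
The third band gives digit 1 of the significand, and 1 is brown.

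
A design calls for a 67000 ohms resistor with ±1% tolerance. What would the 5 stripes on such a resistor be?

67000 Ω = 670 × 10^2.
6 → blue
7 → violet
0 → black
Multiplier 10^2 → red.
±1% tolerance → brown.

blue, violet, black, red, brown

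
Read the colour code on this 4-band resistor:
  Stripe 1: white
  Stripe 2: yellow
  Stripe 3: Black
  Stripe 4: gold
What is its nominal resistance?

94 Ω

White → 9 (first significant figure)
Yellow → 4 (second significant figure)
Black → ×1 multiplier
94 × 1 = 94 Ω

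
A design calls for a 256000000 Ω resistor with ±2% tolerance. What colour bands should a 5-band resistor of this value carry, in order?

red, green, blue, blue, red

256000000 Ω = 256 × 10^6.
2 → red
5 → green
6 → blue
Multiplier 10^6 → blue.
±2% tolerance → red.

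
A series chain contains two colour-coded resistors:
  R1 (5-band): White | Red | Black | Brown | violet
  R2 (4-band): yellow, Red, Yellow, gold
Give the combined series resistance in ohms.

429200 Ω

R1: white, red, black → 920; brown ×10 → 9200 Ω.
R2: yellow, red → 42; yellow ×10^4 → 420000 Ω.
Series: 9200 + 420000 = 429200 Ω.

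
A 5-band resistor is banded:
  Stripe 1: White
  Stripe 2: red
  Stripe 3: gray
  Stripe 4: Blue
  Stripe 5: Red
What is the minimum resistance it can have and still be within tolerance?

909440000 Ω

White → 9 (first significant figure)
Red → 2 (second significant figure)
Grey → 8 (third significant figure)
Blue → ×10^6 multiplier
Red → ±2% tolerance
928 × 1000000 = 928000000 Ω
Minimum = 928000000 × (1 − 2/100) = 909440000 Ω.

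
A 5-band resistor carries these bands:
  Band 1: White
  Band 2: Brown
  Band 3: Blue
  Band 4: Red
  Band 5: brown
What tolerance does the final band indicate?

±1%

The last band, brown, is the tolerance band.
Brown corresponds to ±1%.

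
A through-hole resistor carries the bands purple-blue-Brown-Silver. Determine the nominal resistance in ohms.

Violet → 7 (first significant figure)
Blue → 6 (second significant figure)
Brown → ×10 multiplier
76 × 10 = 760 Ω

760 Ω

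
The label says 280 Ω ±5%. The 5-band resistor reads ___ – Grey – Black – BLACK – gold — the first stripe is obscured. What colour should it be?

red

280 Ω = 280 × 10^0.
The first band gives digit 2 of the significand, and 2 is red.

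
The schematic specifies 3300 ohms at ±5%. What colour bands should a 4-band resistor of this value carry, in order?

orange, orange, red, gold

3300 Ω = 33 × 10^2.
3 → orange
3 → orange
Multiplier 10^2 → red.
±5% tolerance → gold.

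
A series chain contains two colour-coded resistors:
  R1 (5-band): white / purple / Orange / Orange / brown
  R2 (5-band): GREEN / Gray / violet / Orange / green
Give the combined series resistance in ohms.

1560000 Ω

R1: white, violet, orange → 973; orange ×10^3 → 973000 Ω.
R2: green, grey, violet → 587; orange ×10^3 → 587000 Ω.
Series: 973000 + 587000 = 1560000 Ω.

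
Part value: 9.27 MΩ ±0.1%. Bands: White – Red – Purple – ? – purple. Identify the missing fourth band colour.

9270000 Ω = 927 × 10^4.
The fourth band is the multiplier, 10^4, which is yellow.

yellow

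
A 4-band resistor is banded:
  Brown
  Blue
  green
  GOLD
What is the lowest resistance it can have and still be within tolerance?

1520000 Ω

Brown → 1 (first significant figure)
Blue → 6 (second significant figure)
Green → ×10^5 multiplier
Gold → ±5% tolerance
16 × 100000 = 1600000 Ω
Lowest = 1600000 × (1 − 5/100) = 1520000 Ω.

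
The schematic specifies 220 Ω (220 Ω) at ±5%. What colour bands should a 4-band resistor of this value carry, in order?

220 Ω = 22 × 10^1.
2 → red
2 → red
Multiplier 10^1 → brown.
±5% tolerance → gold.

red, red, brown, gold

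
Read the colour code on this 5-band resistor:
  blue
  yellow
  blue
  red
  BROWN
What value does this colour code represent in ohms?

Blue → 6 (first significant figure)
Yellow → 4 (second significant figure)
Blue → 6 (third significant figure)
Red → ×10^2 multiplier
646 × 100 = 64600 Ω

64600 Ω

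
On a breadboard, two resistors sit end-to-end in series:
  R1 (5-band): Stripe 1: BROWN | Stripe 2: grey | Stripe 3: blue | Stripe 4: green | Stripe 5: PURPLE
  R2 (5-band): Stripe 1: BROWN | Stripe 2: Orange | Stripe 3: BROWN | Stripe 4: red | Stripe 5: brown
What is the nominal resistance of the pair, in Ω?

R1: brown, grey, blue → 186; green ×10^5 → 18600000 Ω.
R2: brown, orange, brown → 131; red ×10^2 → 13100 Ω.
Series: 18600000 + 13100 = 18613100 Ω.

18613100 Ω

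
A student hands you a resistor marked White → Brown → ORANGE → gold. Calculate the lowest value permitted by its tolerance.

White → 9 (first significant figure)
Brown → 1 (second significant figure)
Orange → ×10^3 multiplier
Gold → ±5% tolerance
91 × 1000 = 91000 Ω
Lowest = 91000 × (1 − 5/100) = 86450 Ω.

86450 Ω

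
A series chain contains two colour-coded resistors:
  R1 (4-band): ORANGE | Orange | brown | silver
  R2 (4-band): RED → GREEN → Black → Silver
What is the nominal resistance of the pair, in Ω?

R1: orange, orange → 33; brown ×10 → 330 Ω.
R2: red, green → 25; black ×1 → 25 Ω.
Series: 330 + 25 = 355 Ω.

355 Ω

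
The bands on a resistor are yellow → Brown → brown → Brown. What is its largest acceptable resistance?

414.1 Ω

Yellow → 4 (first significant figure)
Brown → 1 (second significant figure)
Brown → ×10 multiplier
Brown → ±1% tolerance
41 × 10 = 410 Ω
Largest = 410 × (1 + 1/100) = 414.1 Ω.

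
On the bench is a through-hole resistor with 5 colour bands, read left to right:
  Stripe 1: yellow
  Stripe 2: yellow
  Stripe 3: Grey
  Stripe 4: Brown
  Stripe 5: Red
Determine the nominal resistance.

4480 Ω

Yellow → 4 (first significant figure)
Yellow → 4 (second significant figure)
Grey → 8 (third significant figure)
Brown → ×10 multiplier
448 × 10 = 4480 Ω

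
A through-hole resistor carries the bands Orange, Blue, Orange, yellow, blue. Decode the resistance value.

Orange → 3 (first significant figure)
Blue → 6 (second significant figure)
Orange → 3 (third significant figure)
Yellow → ×10^4 multiplier
363 × 10000 = 3630000 Ω

3630000 Ω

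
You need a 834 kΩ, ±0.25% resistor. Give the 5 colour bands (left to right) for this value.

grey, orange, yellow, orange, blue

834000 Ω = 834 × 10^3.
8 → grey
3 → orange
4 → yellow
Multiplier 10^3 → orange.
±0.25% tolerance → blue.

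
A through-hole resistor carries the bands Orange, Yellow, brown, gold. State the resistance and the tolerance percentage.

Orange → 3 (first significant figure)
Yellow → 4 (second significant figure)
Brown → ×10 multiplier
Gold → ±5% tolerance
34 × 10 = 340 Ω

340 Ω ±5%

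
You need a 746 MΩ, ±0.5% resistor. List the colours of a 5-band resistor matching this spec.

violet, yellow, blue, blue, green

746000000 Ω = 746 × 10^6.
7 → violet
4 → yellow
6 → blue
Multiplier 10^6 → blue.
±0.5% tolerance → green.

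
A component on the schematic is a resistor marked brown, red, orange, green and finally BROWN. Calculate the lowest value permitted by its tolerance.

Brown → 1 (first significant figure)
Red → 2 (second significant figure)
Orange → 3 (third significant figure)
Green → ×10^5 multiplier
Brown → ±1% tolerance
123 × 100000 = 12300000 Ω
Lowest = 12300000 × (1 − 1/100) = 12177000 Ω.

12177000 Ω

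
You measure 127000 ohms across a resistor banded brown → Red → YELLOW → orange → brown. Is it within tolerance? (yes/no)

no

Brown → 1 (first significant figure)
Red → 2 (second significant figure)
Yellow → 4 (third significant figure)
Orange → ×10^3 multiplier
Brown → ±1% tolerance
124 × 1000 = 124000 Ω
Allowed range: 122760 Ω to 125240 Ω.
127000 ohms lies outside that range.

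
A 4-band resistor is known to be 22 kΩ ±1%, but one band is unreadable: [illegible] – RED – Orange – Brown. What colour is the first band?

red

22000 Ω = 22 × 10^3.
The first band gives digit 2 of the significand, and 2 is red.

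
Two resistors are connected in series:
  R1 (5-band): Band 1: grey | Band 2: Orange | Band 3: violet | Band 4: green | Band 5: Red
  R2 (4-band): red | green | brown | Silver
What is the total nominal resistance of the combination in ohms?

83700250 Ω

R1: grey, orange, violet → 837; green ×10^5 → 83700000 Ω.
R2: red, green → 25; brown ×10 → 250 Ω.
Series: 83700000 + 250 = 83700250 Ω.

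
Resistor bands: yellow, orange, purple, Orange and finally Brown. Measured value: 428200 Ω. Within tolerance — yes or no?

no

Yellow → 4 (first significant figure)
Orange → 3 (second significant figure)
Violet → 7 (third significant figure)
Orange → ×10^3 multiplier
Brown → ±1% tolerance
437 × 1000 = 437000 Ω
Allowed range: 432630 Ω to 441370 Ω.
428200 Ω lies outside that range.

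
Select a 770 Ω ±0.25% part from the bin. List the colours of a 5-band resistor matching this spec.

violet, violet, black, black, blue

770 Ω = 770 × 10^0.
7 → violet
7 → violet
0 → black
Multiplier 10^0 → black.
±0.25% tolerance → blue.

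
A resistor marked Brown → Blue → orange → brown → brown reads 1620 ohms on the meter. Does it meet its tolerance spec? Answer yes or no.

yes

Brown → 1 (first significant figure)
Blue → 6 (second significant figure)
Orange → 3 (third significant figure)
Brown → ×10 multiplier
Brown → ±1% tolerance
163 × 10 = 1630 Ω
Allowed range: 1613.7 Ω to 1646.3 Ω.
1620 ohms lies inside that range.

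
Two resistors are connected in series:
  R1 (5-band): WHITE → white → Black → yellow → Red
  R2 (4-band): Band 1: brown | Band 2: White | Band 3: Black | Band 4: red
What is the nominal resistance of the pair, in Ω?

R1: white, white, black → 990; yellow ×10^4 → 9900000 Ω.
R2: brown, white → 19; black ×1 → 19 Ω.
Series: 9900000 + 19 = 9900019 Ω.

9900019 Ω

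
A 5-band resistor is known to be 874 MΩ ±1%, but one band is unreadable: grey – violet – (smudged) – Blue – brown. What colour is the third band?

874000000 Ω = 874 × 10^6.
The third band gives digit 4 of the significand, and 4 is yellow.

yellow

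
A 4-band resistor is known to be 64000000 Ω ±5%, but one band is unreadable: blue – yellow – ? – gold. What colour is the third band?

64000000 Ω = 64 × 10^6.
The third band is the multiplier, 10^6, which is blue.

blue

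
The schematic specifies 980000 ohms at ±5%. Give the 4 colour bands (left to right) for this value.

white, grey, yellow, gold

980000 Ω = 98 × 10^4.
9 → white
8 → grey
Multiplier 10^4 → yellow.
±5% tolerance → gold.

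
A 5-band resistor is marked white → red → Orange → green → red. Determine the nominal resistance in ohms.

92300000 Ω

White → 9 (first significant figure)
Red → 2 (second significant figure)
Orange → 3 (third significant figure)
Green → ×10^5 multiplier
923 × 100000 = 92300000 Ω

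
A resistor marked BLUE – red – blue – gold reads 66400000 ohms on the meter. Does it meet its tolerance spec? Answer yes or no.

Blue → 6 (first significant figure)
Red → 2 (second significant figure)
Blue → ×10^6 multiplier
Gold → ±5% tolerance
62 × 1000000 = 62000000 Ω
Allowed range: 58900000 Ω to 65100000 Ω.
66400000 ohms lies outside that range.

no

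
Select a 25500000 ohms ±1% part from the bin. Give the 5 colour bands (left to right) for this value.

red, green, green, green, brown

25500000 Ω = 255 × 10^5.
2 → red
5 → green
5 → green
Multiplier 10^5 → green.
±1% tolerance → brown.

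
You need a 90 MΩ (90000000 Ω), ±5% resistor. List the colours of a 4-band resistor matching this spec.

90000000 Ω = 90 × 10^6.
9 → white
0 → black
Multiplier 10^6 → blue.
±5% tolerance → gold.

white, black, blue, gold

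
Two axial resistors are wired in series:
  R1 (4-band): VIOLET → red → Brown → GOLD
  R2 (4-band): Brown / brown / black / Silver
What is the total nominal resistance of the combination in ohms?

R1: violet, red → 72; brown ×10 → 720 Ω.
R2: brown, brown → 11; black ×1 → 11 Ω.
Series: 720 + 11 = 731 Ω.

731 Ω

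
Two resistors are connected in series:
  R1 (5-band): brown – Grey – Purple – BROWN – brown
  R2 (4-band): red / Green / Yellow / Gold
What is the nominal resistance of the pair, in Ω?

R1: brown, grey, violet → 187; brown ×10 → 1870 Ω.
R2: red, green → 25; yellow ×10^4 → 250000 Ω.
Series: 1870 + 250000 = 251870 Ω.

251870 Ω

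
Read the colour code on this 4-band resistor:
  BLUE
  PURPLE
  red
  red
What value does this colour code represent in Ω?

Blue → 6 (first significant figure)
Violet → 7 (second significant figure)
Red → ×10^2 multiplier
67 × 100 = 6700 Ω

6700 Ω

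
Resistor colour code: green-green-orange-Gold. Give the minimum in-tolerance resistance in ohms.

52250 Ω

Green → 5 (first significant figure)
Green → 5 (second significant figure)
Orange → ×10^3 multiplier
Gold → ±5% tolerance
55 × 1000 = 55000 Ω
Minimum = 55000 × (1 − 5/100) = 52250 Ω.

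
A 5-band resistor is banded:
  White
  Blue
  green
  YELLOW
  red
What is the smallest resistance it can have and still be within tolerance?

White → 9 (first significant figure)
Blue → 6 (second significant figure)
Green → 5 (third significant figure)
Yellow → ×10^4 multiplier
Red → ±2% tolerance
965 × 10000 = 9650000 Ω
Smallest = 9650000 × (1 − 2/100) = 9457000 Ω.

9457000 Ω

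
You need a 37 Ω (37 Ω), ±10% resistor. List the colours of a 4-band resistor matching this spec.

orange, violet, black, silver

37 Ω = 37 × 10^0.
3 → orange
7 → violet
Multiplier 10^0 → black.
±10% tolerance → silver.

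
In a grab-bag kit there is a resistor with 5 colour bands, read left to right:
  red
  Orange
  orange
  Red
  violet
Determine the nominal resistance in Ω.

Red → 2 (first significant figure)
Orange → 3 (second significant figure)
Orange → 3 (third significant figure)
Red → ×10^2 multiplier
233 × 100 = 23300 Ω

23300 Ω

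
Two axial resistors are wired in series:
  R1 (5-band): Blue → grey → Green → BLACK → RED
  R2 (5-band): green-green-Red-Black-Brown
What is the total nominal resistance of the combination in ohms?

1237 Ω

R1: blue, grey, green → 685; black ×1 → 685 Ω.
R2: green, green, red → 552; black ×1 → 552 Ω.
Series: 685 + 552 = 1237 Ω.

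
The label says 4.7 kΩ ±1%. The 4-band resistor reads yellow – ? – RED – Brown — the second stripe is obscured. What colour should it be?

4700 Ω = 47 × 10^2.
The second band gives digit 7 of the significand, and 7 is violet.

violet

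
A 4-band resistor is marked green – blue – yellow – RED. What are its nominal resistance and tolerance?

Green → 5 (first significant figure)
Blue → 6 (second significant figure)
Yellow → ×10^4 multiplier
Red → ±2% tolerance
56 × 10000 = 560000 Ω

560000 Ω ±2%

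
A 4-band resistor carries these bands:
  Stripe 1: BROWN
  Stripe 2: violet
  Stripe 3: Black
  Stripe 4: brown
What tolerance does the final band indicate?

The last band, brown, is the tolerance band.
Brown corresponds to ±1%.

±1%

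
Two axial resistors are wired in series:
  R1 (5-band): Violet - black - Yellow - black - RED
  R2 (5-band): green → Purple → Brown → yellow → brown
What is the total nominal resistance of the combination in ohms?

R1: violet, black, yellow → 704; black ×1 → 704 Ω.
R2: green, violet, brown → 571; yellow ×10^4 → 5710000 Ω.
Series: 704 + 5710000 = 5710704 Ω.

5710704 Ω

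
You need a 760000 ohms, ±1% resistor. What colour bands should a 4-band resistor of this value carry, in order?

760000 Ω = 76 × 10^4.
7 → violet
6 → blue
Multiplier 10^4 → yellow.
±1% tolerance → brown.

violet, blue, yellow, brown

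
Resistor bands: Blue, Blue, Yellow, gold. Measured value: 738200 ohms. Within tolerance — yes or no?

no

Blue → 6 (first significant figure)
Blue → 6 (second significant figure)
Yellow → ×10^4 multiplier
Gold → ±5% tolerance
66 × 10000 = 660000 Ω
Allowed range: 627000 Ω to 693000 Ω.
738200 ohms lies outside that range.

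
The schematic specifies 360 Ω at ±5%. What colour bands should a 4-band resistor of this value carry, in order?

360 Ω = 36 × 10^1.
3 → orange
6 → blue
Multiplier 10^1 → brown.
±5% tolerance → gold.

orange, blue, brown, gold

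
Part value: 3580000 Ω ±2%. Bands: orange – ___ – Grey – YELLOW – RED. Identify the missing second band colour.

3580000 Ω = 358 × 10^4.
The second band gives digit 5 of the significand, and 5 is green.

green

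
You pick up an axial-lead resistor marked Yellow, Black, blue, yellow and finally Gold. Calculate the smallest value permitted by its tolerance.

Yellow → 4 (first significant figure)
Black → 0 (second significant figure)
Blue → 6 (third significant figure)
Yellow → ×10^4 multiplier
Gold → ±5% tolerance
406 × 10000 = 4060000 Ω
Smallest = 4060000 × (1 − 5/100) = 3857000 Ω.

3857000 Ω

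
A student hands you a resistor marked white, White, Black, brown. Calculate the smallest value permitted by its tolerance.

White → 9 (first significant figure)
White → 9 (second significant figure)
Black → ×1 multiplier
Brown → ±1% tolerance
99 × 1 = 99 Ω
Smallest = 99 × (1 − 1/100) = 98.01 Ω.

98.01 Ω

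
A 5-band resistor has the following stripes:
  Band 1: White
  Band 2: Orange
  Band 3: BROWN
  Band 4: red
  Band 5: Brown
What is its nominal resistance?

White → 9 (first significant figure)
Orange → 3 (second significant figure)
Brown → 1 (third significant figure)
Red → ×10^2 multiplier
931 × 100 = 93100 Ω

93100 Ω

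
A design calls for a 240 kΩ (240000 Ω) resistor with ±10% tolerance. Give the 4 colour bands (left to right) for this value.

red, yellow, yellow, silver

240000 Ω = 24 × 10^4.
2 → red
4 → yellow
Multiplier 10^4 → yellow.
±10% tolerance → silver.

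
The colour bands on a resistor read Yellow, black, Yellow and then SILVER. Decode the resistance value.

Yellow → 4 (first significant figure)
Black → 0 (second significant figure)
Yellow → ×10^4 multiplier
40 × 10000 = 400000 Ω

400000 Ω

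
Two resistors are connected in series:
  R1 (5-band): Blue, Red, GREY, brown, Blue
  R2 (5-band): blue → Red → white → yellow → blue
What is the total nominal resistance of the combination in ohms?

6296280 Ω

R1: blue, red, grey → 628; brown ×10 → 6280 Ω.
R2: blue, red, white → 629; yellow ×10^4 → 6290000 Ω.
Series: 6280 + 6290000 = 6296280 Ω.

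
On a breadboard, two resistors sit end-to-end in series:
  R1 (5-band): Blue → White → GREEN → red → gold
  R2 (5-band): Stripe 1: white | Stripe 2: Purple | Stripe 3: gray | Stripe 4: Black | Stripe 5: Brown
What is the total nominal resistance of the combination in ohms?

70478 Ω

R1: blue, white, green → 695; red ×10^2 → 69500 Ω.
R2: white, violet, grey → 978; black ×1 → 978 Ω.
Series: 69500 + 978 = 70478 Ω.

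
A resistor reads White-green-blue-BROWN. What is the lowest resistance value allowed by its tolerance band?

94050000 Ω

White → 9 (first significant figure)
Green → 5 (second significant figure)
Blue → ×10^6 multiplier
Brown → ±1% tolerance
95 × 1000000 = 95000000 Ω
Lowest = 95000000 × (1 − 1/100) = 94050000 Ω.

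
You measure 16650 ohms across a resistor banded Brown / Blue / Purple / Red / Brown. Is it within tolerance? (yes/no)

Brown → 1 (first significant figure)
Blue → 6 (second significant figure)
Violet → 7 (third significant figure)
Red → ×10^2 multiplier
Brown → ±1% tolerance
167 × 100 = 16700 Ω
Allowed range: 16533 Ω to 16867 Ω.
16650 ohms lies inside that range.

yes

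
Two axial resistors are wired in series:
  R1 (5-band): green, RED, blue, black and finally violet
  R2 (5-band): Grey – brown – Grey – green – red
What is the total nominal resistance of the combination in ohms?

81800526 Ω

R1: green, red, blue → 526; black ×1 → 526 Ω.
R2: grey, brown, grey → 818; green ×10^5 → 81800000 Ω.
Series: 526 + 81800000 = 81800526 Ω.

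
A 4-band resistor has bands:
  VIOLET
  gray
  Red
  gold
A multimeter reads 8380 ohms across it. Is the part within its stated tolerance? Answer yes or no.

no

Violet → 7 (first significant figure)
Grey → 8 (second significant figure)
Red → ×10^2 multiplier
Gold → ±5% tolerance
78 × 100 = 7800 Ω
Allowed range: 7410 Ω to 8190 Ω.
8380 ohms lies outside that range.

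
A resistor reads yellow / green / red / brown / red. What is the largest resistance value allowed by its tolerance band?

4610.4 Ω

Yellow → 4 (first significant figure)
Green → 5 (second significant figure)
Red → 2 (third significant figure)
Brown → ×10 multiplier
Red → ±2% tolerance
452 × 10 = 4520 Ω
Largest = 4520 × (1 + 2/100) = 4610.4 Ω.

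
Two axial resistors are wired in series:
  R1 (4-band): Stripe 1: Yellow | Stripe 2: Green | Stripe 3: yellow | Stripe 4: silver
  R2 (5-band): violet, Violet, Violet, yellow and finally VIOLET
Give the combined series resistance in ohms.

8220000 Ω

R1: yellow, green → 45; yellow ×10^4 → 450000 Ω.
R2: violet, violet, violet → 777; yellow ×10^4 → 7770000 Ω.
Series: 450000 + 7770000 = 8220000 Ω.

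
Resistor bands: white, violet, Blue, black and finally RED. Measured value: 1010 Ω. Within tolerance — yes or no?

White → 9 (first significant figure)
Violet → 7 (second significant figure)
Blue → 6 (third significant figure)
Black → ×1 multiplier
Red → ±2% tolerance
976 × 1 = 976 Ω
Allowed range: 956.48 Ω to 995.52 Ω.
1010 Ω lies outside that range.

no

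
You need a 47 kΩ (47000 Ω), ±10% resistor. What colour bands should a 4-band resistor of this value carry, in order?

yellow, violet, orange, silver

47000 Ω = 47 × 10^3.
4 → yellow
7 → violet
Multiplier 10^3 → orange.
±10% tolerance → silver.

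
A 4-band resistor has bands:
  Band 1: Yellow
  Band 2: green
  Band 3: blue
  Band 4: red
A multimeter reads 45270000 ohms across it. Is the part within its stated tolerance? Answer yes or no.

yes

Yellow → 4 (first significant figure)
Green → 5 (second significant figure)
Blue → ×10^6 multiplier
Red → ±2% tolerance
45 × 1000000 = 45000000 Ω
Allowed range: 44100000 Ω to 45900000 Ω.
45270000 ohms lies inside that range.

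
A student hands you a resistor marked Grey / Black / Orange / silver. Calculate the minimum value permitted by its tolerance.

Grey → 8 (first significant figure)
Black → 0 (second significant figure)
Orange → ×10^3 multiplier
Silver → ±10% tolerance
80 × 1000 = 80000 Ω
Minimum = 80000 × (1 − 10/100) = 72000 Ω.

72000 Ω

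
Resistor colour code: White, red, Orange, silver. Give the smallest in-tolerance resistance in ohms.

82800 Ω

White → 9 (first significant figure)
Red → 2 (second significant figure)
Orange → ×10^3 multiplier
Silver → ±10% tolerance
92 × 1000 = 92000 Ω
Smallest = 92000 × (1 − 10/100) = 82800 Ω.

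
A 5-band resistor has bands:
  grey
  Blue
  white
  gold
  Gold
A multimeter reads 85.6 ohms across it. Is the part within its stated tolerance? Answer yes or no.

yes

Grey → 8 (first significant figure)
Blue → 6 (second significant figure)
White → 9 (third significant figure)
Gold → ×0.1 multiplier
Gold → ±5% tolerance
869 × 0.1 = 86.9 Ω
Allowed range: 82.555 Ω to 91.245 Ω.
85.6 ohms lies inside that range.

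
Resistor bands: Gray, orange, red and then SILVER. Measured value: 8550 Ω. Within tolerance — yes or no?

yes

Grey → 8 (first significant figure)
Orange → 3 (second significant figure)
Red → ×10^2 multiplier
Silver → ±10% tolerance
83 × 100 = 8300 Ω
Allowed range: 7470 Ω to 9130 Ω.
8550 Ω lies inside that range.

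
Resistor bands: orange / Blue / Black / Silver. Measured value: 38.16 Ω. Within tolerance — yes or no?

yes

Orange → 3 (first significant figure)
Blue → 6 (second significant figure)
Black → ×1 multiplier
Silver → ±10% tolerance
36 × 1 = 36 Ω
Allowed range: 32.4 Ω to 39.6 Ω.
38.16 Ω lies inside that range.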